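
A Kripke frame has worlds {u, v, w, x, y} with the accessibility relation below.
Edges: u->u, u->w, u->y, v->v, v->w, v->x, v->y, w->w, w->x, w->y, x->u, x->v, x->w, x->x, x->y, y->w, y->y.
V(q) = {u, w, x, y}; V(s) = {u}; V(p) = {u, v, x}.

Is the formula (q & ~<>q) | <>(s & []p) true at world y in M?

No

At y: q & ~<>q is false, <>(s & []p) is false, so (q & ~<>q) | <>(s & []p) is false.
  At y: q is true, ~<>q is false, so q & ~<>q is false.
    At y: <>q is true, so ~<>q is false.
      At y: <>q requires q at some successor in {w, y}.
        q holds at w, so <>q is true at y.
  At y: <>(s & []p) requires s & []p at some successor in {w, y}.
    At w: s & []p is false.
    At y: s & []p is false.
  So <>(s & []p) is false at y.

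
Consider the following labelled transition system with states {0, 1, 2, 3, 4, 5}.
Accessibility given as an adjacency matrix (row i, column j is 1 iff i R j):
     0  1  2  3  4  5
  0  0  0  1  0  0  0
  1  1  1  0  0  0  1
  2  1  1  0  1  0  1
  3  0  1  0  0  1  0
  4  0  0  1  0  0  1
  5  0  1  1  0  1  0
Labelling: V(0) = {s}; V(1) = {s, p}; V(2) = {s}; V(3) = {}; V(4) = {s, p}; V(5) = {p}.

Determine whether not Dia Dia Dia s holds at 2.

No

At 2: Dia Dia Dia s is true, so not Dia Dia Dia s is false.
  At 2: Dia Dia Dia s requires Dia Dia s at some successor in {0, 1, 3, 5}.
    Dia Dia s holds at 0, so Dia Dia Dia s is true at 2.
      At 0: Dia Dia s requires Dia s at some successor in {2}.
        Dia s holds at 2, so Dia Dia s is true at 0.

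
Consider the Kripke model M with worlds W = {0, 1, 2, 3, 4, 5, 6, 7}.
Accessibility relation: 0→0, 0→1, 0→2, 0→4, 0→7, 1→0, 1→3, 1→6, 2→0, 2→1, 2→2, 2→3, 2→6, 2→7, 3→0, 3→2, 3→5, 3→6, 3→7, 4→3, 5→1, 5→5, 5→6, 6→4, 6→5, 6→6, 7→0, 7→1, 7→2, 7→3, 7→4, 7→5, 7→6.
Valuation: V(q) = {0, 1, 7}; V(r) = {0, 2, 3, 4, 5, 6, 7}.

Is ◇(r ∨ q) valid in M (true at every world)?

Yes

Let φ = ◇(r ∨ q). Evaluate φ at each world:
  0 (successors {0, 1, 2, 4, 7}): φ is true.
  1 (successors {0, 3, 6}): φ is true.
  2 (successors {0, 1, 2, 3, 6, 7}): φ is true.
  3 (successors {0, 2, 5, 6, 7}): φ is true.
  4 (successors {3}): φ is true.
  5 (successors {1, 5, 6}): φ is true.
  6 (successors {4, 5, 6}): φ is true.
  7 (successors {0, 1, 2, 3, 4, 5, 6}): φ is true.
For instance, at 4:
  At 4: ◇(r ∨ q) requires r ∨ q at some successor in {3}.
    r ∨ q holds at 3, so ◇(r ∨ q) is true at 4.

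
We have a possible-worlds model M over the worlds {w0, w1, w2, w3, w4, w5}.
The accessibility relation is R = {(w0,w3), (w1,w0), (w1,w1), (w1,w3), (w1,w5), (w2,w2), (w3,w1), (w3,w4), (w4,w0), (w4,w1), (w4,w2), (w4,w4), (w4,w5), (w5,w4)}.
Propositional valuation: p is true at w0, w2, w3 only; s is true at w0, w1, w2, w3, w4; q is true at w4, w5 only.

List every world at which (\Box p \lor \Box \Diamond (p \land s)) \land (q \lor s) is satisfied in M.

Recall that \Box ψ holds at a world iff ψ holds at every accessible world, and \Diamond ψ holds iff ψ holds at some accessible world.
Let φ = (\Box p \lor \Box \Diamond (p \land s)) \land (q \lor s). Evaluate φ at each world:
  w0 (successors {w3}): φ is true.
  w1 (successors {w0, w1, w3, w5}): φ is false.
  w2 (successors {w2}): φ is true.
  w3 (successors {w1, w4}): φ is true.
  w4 (successors {w0, w1, w2, w4, w5}): φ is false.
  w5 (successors {w4}): φ is true.
For instance, at w4:
  At w4: \Box p \lor \Box \Diamond (p \land s) is false, q \lor s is true, so (\Box p \lor \Box \Diamond (p \land s)) \land (q \lor s) is false.
    At w4: \Box p is false, \Box \Diamond (p \land s) is false, so \Box p \lor \Box \Diamond (p \land s) is false.
      At w4: \Box p requires p at every successor {w0, w1, w2, w4, w5}.
        p fails at w1, so \Box p is false at w4.
      At w4: \Box \Diamond (p \land s) requires \Diamond (p \land s) at every successor {w0, w1, w2, w4, w5}.
        \Diamond (p \land s) fails at w5, so \Box \Diamond (p \land s) is false at w4.
Satisfying worlds: {w0, w2, w3, w5}

w0, w2, w3, w5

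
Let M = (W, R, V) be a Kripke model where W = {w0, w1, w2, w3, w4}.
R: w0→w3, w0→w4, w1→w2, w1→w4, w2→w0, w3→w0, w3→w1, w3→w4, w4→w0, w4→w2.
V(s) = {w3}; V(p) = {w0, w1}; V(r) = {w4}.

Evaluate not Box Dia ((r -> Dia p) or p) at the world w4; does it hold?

No

At w4: Box Dia ((r -> Dia p) or p) is true, so not Box Dia ((r -> Dia p) or p) is false.
  At w4: Box Dia ((r -> Dia p) or p) requires Dia ((r -> Dia p) or p) at every successor {w0, w2}.
      At w0: Dia ((r -> Dia p) or p) requires (r -> Dia p) or p at some successor in {w3, w4}.
        (r -> Dia p) or p holds at w3, so Dia ((r -> Dia p) or p) is true at w0.
      At w2: Dia ((r -> Dia p) or p) requires (r -> Dia p) or p at some successor in {w0}.
        (r -> Dia p) or p holds at w0, so Dia ((r -> Dia p) or p) is true at w2.
  So Box Dia ((r -> Dia p) or p) is true at w4.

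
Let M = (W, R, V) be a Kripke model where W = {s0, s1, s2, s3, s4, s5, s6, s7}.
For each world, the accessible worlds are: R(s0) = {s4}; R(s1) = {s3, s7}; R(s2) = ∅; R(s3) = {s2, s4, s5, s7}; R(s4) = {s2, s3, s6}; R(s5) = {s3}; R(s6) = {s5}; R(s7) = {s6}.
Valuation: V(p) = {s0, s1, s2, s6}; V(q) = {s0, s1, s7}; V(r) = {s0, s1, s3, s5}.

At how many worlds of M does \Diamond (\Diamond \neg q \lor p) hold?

7

Let φ = \Diamond (\Diamond \neg q \lor p). Evaluate φ at each world:
  s0 (successors {s4}): φ is true.
  s1 (successors {s3, s7}): φ is true.
  s2 (successors ∅): φ is false.
  s3 (successors {s2, s4, s5, s7}): φ is true.
  s4 (successors {s2, s3, s6}): φ is true.
  s5 (successors {s3}): φ is true.
  s6 (successors {s5}): φ is true.
  s7 (successors {s6}): φ is true.
For instance, at s6:
  At s6: \Diamond (\Diamond \neg q \lor p) requires \Diamond \neg q \lor p at some successor in {s5}.
    \Diamond \neg q \lor p holds at s5, so \Diamond (\Diamond \neg q \lor p) is true at s6.
      At s5: \Diamond \neg q is true, p is false, so \Diamond \neg q \lor p is true.
Satisfying worlds: {s0, s1, s3, s4, s5, s6, s7}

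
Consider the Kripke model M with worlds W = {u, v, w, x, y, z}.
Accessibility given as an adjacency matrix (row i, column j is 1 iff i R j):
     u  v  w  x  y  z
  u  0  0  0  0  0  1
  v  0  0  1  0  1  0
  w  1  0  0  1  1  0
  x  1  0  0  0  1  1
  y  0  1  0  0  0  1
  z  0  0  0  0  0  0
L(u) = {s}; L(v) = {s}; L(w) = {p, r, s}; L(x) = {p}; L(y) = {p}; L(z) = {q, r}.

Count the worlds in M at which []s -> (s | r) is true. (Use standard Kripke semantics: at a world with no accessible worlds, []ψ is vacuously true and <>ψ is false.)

6

Let φ = []s -> (s | r). Evaluate φ at each world:
  u (successors {z}): φ is true.
  v (successors {w, y}): φ is true.
  w (successors {u, x, y}): φ is true.
  x (successors {u, y, z}): φ is true.
  y (successors {v, z}): φ is true.
  z (successors ∅): φ is true.
For instance, at x:
  At x: []s is false, s | r is false, so []s -> (s | r) is true.
    At x: []s requires s at every successor {u, y, z}.
      s fails at y, so []s is false at x.
Satisfying worlds: {u, v, w, x, y, z}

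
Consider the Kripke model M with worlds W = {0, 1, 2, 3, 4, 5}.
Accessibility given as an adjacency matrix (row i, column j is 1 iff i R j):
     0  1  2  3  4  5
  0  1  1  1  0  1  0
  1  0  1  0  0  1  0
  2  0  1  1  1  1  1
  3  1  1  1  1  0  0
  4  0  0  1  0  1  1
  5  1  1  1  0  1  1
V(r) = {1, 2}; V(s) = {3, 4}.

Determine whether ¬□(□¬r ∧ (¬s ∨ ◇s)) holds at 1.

At 1: □(□¬r ∧ (¬s ∨ ◇s)) is false, so ¬□(□¬r ∧ (¬s ∨ ◇s)) is true.
  At 1: □(□¬r ∧ (¬s ∨ ◇s)) requires □¬r ∧ (¬s ∨ ◇s) at every successor {1, 4}.
    □¬r ∧ (¬s ∨ ◇s) fails at 1, so □(□¬r ∧ (¬s ∨ ◇s)) is false at 1.
      At 1: □¬r is false, ¬s ∨ ◇s is true, so □¬r ∧ (¬s ∨ ◇s) is false.

Yes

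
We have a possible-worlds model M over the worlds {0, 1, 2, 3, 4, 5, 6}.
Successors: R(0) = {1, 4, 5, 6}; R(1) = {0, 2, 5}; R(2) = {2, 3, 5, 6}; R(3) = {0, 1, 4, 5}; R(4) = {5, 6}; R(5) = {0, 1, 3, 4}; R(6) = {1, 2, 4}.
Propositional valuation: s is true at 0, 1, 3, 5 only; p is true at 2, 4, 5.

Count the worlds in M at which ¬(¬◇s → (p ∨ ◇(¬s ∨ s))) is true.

Let φ = ¬(¬◇s → (p ∨ ◇(¬s ∨ s))). Evaluate φ at each world:
  0 (successors {1, 4, 5, 6}): φ is false.
  1 (successors {0, 2, 5}): φ is false.
  2 (successors {2, 3, 5, 6}): φ is false.
  3 (successors {0, 1, 4, 5}): φ is false.
  4 (successors {5, 6}): φ is false.
  5 (successors {0, 1, 3, 4}): φ is false.
  6 (successors {1, 2, 4}): φ is false.
For instance, at 5:
  At 5: ¬◇s → (p ∨ ◇(¬s ∨ s)) is true, so ¬(¬◇s → (p ∨ ◇(¬s ∨ s))) is false.
    At 5: ¬◇s is false, p ∨ ◇(¬s ∨ s) is true, so ¬◇s → (p ∨ ◇(¬s ∨ s)) is true.
      At 5: ◇s is true, so ¬◇s is false.
      At 5: p is true, ◇(¬s ∨ s) is true, so p ∨ ◇(¬s ∨ s) is true.
Satisfying worlds: none.

0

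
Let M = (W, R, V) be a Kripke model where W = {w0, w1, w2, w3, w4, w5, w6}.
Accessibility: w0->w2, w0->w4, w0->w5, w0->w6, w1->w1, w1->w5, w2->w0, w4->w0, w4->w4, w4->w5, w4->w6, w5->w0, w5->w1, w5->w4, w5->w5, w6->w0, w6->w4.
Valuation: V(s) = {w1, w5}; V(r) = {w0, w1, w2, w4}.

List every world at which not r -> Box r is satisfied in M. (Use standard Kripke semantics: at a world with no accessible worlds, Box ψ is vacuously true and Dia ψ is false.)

w0, w1, w2, w3, w4, w6

Let φ = not r -> Box r. Evaluate φ at each world:
  w0 (successors {w2, w4, w5, w6}): φ is true.
  w1 (successors {w1, w5}): φ is true.
  w2 (successors {w0}): φ is true.
  w3 (successors ∅): φ is true.
  w4 (successors {w0, w4, w5, w6}): φ is true.
  w5 (successors {w0, w1, w4, w5}): φ is false.
  w6 (successors {w0, w4}): φ is true.
For instance, at w1:
  At w1: not r is false, Box r is false, so not r -> Box r is true.
    At w1: Box r requires r at every successor {w1, w5}.
      r fails at w5, so Box r is false at w1.
Satisfying worlds: {w0, w1, w2, w3, w4, w6}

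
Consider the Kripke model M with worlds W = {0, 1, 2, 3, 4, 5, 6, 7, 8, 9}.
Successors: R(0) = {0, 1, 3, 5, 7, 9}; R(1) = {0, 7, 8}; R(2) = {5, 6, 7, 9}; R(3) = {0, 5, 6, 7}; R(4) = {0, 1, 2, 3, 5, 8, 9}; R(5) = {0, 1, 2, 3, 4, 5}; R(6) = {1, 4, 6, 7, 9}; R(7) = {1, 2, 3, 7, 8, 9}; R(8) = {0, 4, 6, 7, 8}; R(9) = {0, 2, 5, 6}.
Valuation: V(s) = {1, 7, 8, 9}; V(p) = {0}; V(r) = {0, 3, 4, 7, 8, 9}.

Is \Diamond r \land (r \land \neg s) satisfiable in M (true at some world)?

Yes

Let φ = \Diamond r \land (r \land \neg s). Evaluate φ at each world:
  0 (successors {0, 1, 3, 5, 7, 9}): φ is true.
  1 (successors {0, 7, 8}): φ is false.
  2 (successors {5, 6, 7, 9}): φ is false.
  3 (successors {0, 5, 6, 7}): φ is true.
  4 (successors {0, 1, 2, 3, 5, 8, 9}): φ is true.
  5 (successors {0, 1, 2, 3, 4, 5}): φ is false.
  6 (successors {1, 4, 6, 7, 9}): φ is false.
  7 (successors {1, 2, 3, 7, 8, 9}): φ is false.
  8 (successors {0, 4, 6, 7, 8}): φ is false.
  9 (successors {0, 2, 5, 6}): φ is false.
Detail at 0 (witness):
  At 0: \Diamond r is true, r \land \neg s is true, so \Diamond r \land (r \land \neg s) is true.
    At 0: \Diamond r requires r at some successor in {0, 1, 3, 5, 7, 9}.
      r holds at 0, so \Diamond r is true at 0.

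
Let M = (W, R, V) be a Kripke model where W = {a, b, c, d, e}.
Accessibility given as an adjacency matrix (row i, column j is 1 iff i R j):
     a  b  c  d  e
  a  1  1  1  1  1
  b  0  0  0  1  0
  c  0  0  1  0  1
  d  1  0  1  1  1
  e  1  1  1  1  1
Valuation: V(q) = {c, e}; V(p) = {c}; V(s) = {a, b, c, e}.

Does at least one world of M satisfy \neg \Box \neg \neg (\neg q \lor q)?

Recall that \Box ψ holds at a world iff ψ holds at every accessible world, and \Diamond ψ holds iff ψ holds at some accessible world.
Let φ = \neg \Box \neg \neg (\neg q \lor q). Evaluate φ at each world:
  a (successors {a, b, c, d, e}): φ is false.
  b (successors {d}): φ is false.
  c (successors {c, e}): φ is false.
  d (successors {a, c, d, e}): φ is false.
  e (successors {a, b, c, d, e}): φ is false.
For instance, at a:
  At a: \Box \neg \neg (\neg q \lor q) is true, so \neg \Box \neg \neg (\neg q \lor q) is false.
    At a: \Box \neg \neg (\neg q \lor q) requires \neg \neg (\neg q \lor q) at every successor {a, b, c, d, e}.
      At a: \neg \neg (\neg q \lor q) is true.
      At b: \neg \neg (\neg q \lor q) is true.
      At c: \neg \neg (\neg q \lor q) is true.
      At d: \neg \neg (\neg q \lor q) is true.
      At e: \neg \neg (\neg q \lor q) is true.
    So \Box \neg \neg (\neg q \lor q) is true at a.

No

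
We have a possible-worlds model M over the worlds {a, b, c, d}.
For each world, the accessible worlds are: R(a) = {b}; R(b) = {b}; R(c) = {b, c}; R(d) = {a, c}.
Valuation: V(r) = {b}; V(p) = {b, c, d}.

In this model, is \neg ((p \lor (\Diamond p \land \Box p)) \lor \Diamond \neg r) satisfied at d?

No

At d: (p \lor (\Diamond p \land \Box p)) \lor \Diamond \neg r is true, so \neg ((p \lor (\Diamond p \land \Box p)) \lor \Diamond \neg r) is false.
  At d: p \lor (\Diamond p \land \Box p) is true, \Diamond \neg r is true, so (p \lor (\Diamond p \land \Box p)) \lor \Diamond \neg r is true.
    At d: p is true, \Diamond p \land \Box p is false, so p \lor (\Diamond p \land \Box p) is true.
      At d: \Diamond p is true, \Box p is false, so \Diamond p \land \Box p is false.
    At d: \Diamond \neg r requires \neg r at some successor in {a, c}.
      \neg r holds at a, so \Diamond \neg r is true at d.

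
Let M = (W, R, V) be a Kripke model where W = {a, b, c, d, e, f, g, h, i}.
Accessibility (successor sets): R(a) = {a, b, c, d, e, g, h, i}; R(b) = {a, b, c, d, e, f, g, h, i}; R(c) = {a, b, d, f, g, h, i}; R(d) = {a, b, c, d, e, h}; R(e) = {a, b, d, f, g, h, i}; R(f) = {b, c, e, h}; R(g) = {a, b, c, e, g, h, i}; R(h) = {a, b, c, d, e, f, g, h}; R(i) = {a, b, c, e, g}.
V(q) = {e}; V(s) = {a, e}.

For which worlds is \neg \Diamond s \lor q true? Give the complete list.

e

Let φ = \neg \Diamond s \lor q. Evaluate φ at each world:
  a (successors {a, b, c, d, e, g, h, i}): φ is false.
  b (successors {a, b, c, d, e, f, g, h, i}): φ is false.
  c (successors {a, b, d, f, g, h, i}): φ is false.
  d (successors {a, b, c, d, e, h}): φ is false.
  e (successors {a, b, d, f, g, h, i}): φ is true.
  f (successors {b, c, e, h}): φ is false.
  g (successors {a, b, c, e, g, h, i}): φ is false.
  h (successors {a, b, c, d, e, f, g, h}): φ is false.
  i (successors {a, b, c, e, g}): φ is false.
For instance, at i:
  At i: \neg \Diamond s is false, q is false, so \neg \Diamond s \lor q is false.
    At i: \Diamond s is true, so \neg \Diamond s is false.
      At i: \Diamond s requires s at some successor in {a, b, c, e, g}.
        s holds at a, so \Diamond s is true at i.
Satisfying worlds: {e}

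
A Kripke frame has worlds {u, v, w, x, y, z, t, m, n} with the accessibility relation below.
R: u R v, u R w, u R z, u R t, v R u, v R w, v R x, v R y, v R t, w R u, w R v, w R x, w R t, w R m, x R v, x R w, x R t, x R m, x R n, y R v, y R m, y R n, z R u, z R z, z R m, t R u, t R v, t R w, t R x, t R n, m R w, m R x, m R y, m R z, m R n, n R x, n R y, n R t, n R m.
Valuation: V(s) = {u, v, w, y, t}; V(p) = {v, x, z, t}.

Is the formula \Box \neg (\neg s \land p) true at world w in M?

No

Recall that \Box ψ holds at a world iff ψ holds at every accessible world, and \Diamond ψ holds iff ψ holds at some accessible world.
At w: \Box \neg (\neg s \land p) requires \neg (\neg s \land p) at every successor {u, v, x, t, m}.
  \neg (\neg s \land p) fails at x, so \Box \neg (\neg s \land p) is false at w.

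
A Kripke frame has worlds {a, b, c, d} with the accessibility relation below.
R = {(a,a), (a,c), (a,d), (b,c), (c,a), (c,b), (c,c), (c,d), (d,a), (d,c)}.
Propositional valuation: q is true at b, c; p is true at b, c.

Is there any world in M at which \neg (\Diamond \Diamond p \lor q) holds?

No

Recall that \Diamond ψ holds at a world iff ψ holds at some accessible world.
Let φ = \neg (\Diamond \Diamond p \lor q). Evaluate φ at each world:
  a (successors {a, c, d}): φ is false.
  b (successors {c}): φ is false.
  c (successors {a, b, c, d}): φ is false.
  d (successors {a, c}): φ is false.
For instance, at c:
  At c: \Diamond \Diamond p \lor q is true, so \neg (\Diamond \Diamond p \lor q) is false.
    At c: \Diamond \Diamond p is true, q is true, so \Diamond \Diamond p \lor q is true.
      At c: \Diamond \Diamond p requires \Diamond p at some successor in {a, b, c, d}.
        \Diamond p holds at a, so \Diamond \Diamond p is true at c.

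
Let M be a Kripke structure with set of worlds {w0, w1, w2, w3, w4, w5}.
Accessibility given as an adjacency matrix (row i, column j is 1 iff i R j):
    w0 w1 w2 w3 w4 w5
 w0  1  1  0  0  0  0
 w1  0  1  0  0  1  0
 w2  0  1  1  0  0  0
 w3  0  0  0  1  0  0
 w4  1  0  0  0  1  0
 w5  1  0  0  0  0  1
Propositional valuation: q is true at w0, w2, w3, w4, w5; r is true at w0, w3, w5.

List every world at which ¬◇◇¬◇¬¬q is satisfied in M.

Let φ = ¬◇◇¬◇¬¬q. Evaluate φ at each world:
  w0 (successors {w0, w1}): φ is true.
  w1 (successors {w1, w4}): φ is true.
  w2 (successors {w1, w2}): φ is true.
  w3 (successors {w3}): φ is true.
  w4 (successors {w0, w4}): φ is true.
  w5 (successors {w0, w5}): φ is true.
For instance, at w2:
  At w2: ◇◇¬◇¬¬q is false, so ¬◇◇¬◇¬¬q is true.
    At w2: ◇◇¬◇¬¬q requires ◇¬◇¬¬q at some successor in {w1, w2}.
      At w1: ◇¬◇¬¬q is false.
      At w2: ◇¬◇¬¬q is false.
    So ◇◇¬◇¬¬q is false at w2.
Satisfying worlds: {w0, w1, w2, w3, w4, w5}

w0, w1, w2, w3, w4, w5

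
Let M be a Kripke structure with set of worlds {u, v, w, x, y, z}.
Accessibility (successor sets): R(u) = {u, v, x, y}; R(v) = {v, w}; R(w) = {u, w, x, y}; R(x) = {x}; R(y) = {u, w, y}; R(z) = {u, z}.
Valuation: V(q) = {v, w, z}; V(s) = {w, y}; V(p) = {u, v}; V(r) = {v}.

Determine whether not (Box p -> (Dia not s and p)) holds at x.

Recall that Box ψ holds at a world iff ψ holds at every accessible world, and Dia ψ holds iff ψ holds at some accessible world.
At x: Box p -> (Dia not s and p) is true, so not (Box p -> (Dia not s and p)) is false.
  At x: Box p is false, Dia not s and p is false, so Box p -> (Dia not s and p) is true.
    At x: Box p requires p at every successor {x}.
      p fails at x, so Box p is false at x.
    At x: Dia not s is true, p is false, so Dia not s and p is false.
      At x: Dia not s requires not s at some successor in {x}.
        not s holds at x, so Dia not s is true at x.

No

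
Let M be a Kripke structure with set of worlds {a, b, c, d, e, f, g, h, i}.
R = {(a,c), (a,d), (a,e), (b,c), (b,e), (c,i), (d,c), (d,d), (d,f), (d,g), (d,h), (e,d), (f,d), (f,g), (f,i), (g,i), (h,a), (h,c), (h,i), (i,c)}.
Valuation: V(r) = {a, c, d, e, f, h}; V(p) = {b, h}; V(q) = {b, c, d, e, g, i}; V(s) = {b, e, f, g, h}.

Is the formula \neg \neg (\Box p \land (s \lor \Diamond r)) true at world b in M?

At b: \neg (\Box p \land (s \lor \Diamond r)) is true, so \neg \neg (\Box p \land (s \lor \Diamond r)) is false.
  At b: \Box p \land (s \lor \Diamond r) is false, so \neg (\Box p \land (s \lor \Diamond r)) is true.
    At b: \Box p is false, s \lor \Diamond r is true, so \Box p \land (s \lor \Diamond r) is false.
      At b: \Box p requires p at every successor {c, e}.
        p fails at c, so \Box p is false at b.
      At b: s is true, \Diamond r is true, so s \lor \Diamond r is true.

No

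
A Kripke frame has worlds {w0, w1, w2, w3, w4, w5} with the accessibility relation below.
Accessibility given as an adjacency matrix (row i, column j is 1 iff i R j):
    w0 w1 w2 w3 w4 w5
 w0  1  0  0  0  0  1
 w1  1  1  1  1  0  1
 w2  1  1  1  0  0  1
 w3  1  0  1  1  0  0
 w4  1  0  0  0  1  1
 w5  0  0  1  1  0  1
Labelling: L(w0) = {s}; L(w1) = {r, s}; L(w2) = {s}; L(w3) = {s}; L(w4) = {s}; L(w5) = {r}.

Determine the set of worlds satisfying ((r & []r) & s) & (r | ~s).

Let φ = ((r & []r) & s) & (r | ~s). Evaluate φ at each world:
  w0 (successors {w0, w5}): φ is false.
  w1 (successors {w0, w1, w2, w3, w5}): φ is false.
  w2 (successors {w0, w1, w2, w5}): φ is false.
  w3 (successors {w0, w2, w3}): φ is false.
  w4 (successors {w0, w4, w5}): φ is false.
  w5 (successors {w2, w3, w5}): φ is false.
For instance, at w4:
  At w4: (r & []r) & s is false, r | ~s is false, so ((r & []r) & s) & (r | ~s) is false.
    At w4: r & []r is false, s is true, so (r & []r) & s is false.
      At w4: r is false, []r is false, so r & []r is false.
Satisfying worlds: none.

none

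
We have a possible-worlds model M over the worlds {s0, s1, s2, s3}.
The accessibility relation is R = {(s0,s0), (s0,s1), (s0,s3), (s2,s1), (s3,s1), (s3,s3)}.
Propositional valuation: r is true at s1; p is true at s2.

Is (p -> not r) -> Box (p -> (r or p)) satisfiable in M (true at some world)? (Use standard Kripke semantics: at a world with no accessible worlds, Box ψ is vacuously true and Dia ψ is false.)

Yes

Recall that Box ψ holds at a world iff ψ holds at every accessible world, and Dia ψ holds iff ψ holds at some accessible world.
Let φ = (p -> not r) -> Box (p -> (r or p)). Evaluate φ at each world:
  s0 (successors {s0, s1, s3}): φ is true.
  s1 (successors ∅): φ is true.
  s2 (successors {s1}): φ is true.
  s3 (successors {s1, s3}): φ is true.
Detail at s0 (witness):
  At s0: p -> not r is true, Box (p -> (r or p)) is true, so (p -> not r) -> Box (p -> (r or p)) is true.
    At s0: Box (p -> (r or p)) requires p -> (r or p) at every successor {s0, s1, s3}.
      At s0: p -> (r or p) is true.
      At s1: p -> (r or p) is true.
      At s3: p -> (r or p) is true.
    So Box (p -> (r or p)) is true at s0.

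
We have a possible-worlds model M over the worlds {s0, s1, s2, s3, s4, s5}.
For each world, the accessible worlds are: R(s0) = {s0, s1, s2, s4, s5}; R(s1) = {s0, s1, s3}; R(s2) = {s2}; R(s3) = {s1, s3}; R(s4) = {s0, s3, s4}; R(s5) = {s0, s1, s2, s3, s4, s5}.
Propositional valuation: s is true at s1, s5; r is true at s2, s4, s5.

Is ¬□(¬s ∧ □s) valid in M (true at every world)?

Let φ = ¬□(¬s ∧ □s). Evaluate φ at each world:
  s0 (successors {s0, s1, s2, s4, s5}): φ is true.
  s1 (successors {s0, s1, s3}): φ is true.
  s2 (successors {s2}): φ is true.
  s3 (successors {s1, s3}): φ is true.
  s4 (successors {s0, s3, s4}): φ is true.
  s5 (successors {s0, s1, s2, s3, s4, s5}): φ is true.
For instance, at s4:
  At s4: □(¬s ∧ □s) is false, so ¬□(¬s ∧ □s) is true.
    At s4: □(¬s ∧ □s) requires ¬s ∧ □s at every successor {s0, s3, s4}.
      ¬s ∧ □s fails at s0, so □(¬s ∧ □s) is false at s4.

Yes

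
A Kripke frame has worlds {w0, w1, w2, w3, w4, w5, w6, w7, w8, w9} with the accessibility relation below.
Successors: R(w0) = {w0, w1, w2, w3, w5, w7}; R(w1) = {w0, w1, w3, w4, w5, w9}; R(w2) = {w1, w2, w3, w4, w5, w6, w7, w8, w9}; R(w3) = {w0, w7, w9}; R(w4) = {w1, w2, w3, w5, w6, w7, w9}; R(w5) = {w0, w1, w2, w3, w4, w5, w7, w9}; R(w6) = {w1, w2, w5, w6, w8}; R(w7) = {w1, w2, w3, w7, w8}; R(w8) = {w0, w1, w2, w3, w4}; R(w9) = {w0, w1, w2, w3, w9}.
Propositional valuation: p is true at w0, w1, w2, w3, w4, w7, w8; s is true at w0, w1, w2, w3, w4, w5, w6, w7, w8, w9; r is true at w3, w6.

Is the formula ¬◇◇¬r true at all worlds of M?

No

Let φ = ¬◇◇¬r. Evaluate φ at each world:
  w0 (successors {w0, w1, w2, w3, w5, w7}): φ is false.
  w1 (successors {w0, w1, w3, w4, w5, w9}): φ is false.
  w2 (successors {w1, w2, w3, w4, w5, w6, w7, w8, w9}): φ is false.
  w3 (successors {w0, w7, w9}): φ is false.
  w4 (successors {w1, w2, w3, w5, w6, w7, w9}): φ is false.
  w5 (successors {w0, w1, w2, w3, w4, w5, w7, w9}): φ is false.
  w6 (successors {w1, w2, w5, w6, w8}): φ is false.
  w7 (successors {w1, w2, w3, w7, w8}): φ is false.
  w8 (successors {w0, w1, w2, w3, w4}): φ is false.
  w9 (successors {w0, w1, w2, w3, w9}): φ is false.
Detail at w0 (counterexample):
  At w0: ◇◇¬r is true, so ¬◇◇¬r is false.
    At w0: ◇◇¬r requires ◇¬r at some successor in {w0, w1, w2, w3, w5, w7}.
      ◇¬r holds at w0, so ◇◇¬r is true at w0.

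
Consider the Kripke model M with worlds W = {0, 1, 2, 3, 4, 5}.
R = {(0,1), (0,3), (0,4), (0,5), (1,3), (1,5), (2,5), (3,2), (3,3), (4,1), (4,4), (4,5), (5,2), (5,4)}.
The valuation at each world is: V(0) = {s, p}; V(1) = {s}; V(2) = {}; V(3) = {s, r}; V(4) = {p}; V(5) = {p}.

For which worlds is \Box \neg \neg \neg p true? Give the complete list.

3

Let φ = \Box \neg \neg \neg p. Evaluate φ at each world:
  0 (successors {1, 3, 4, 5}): φ is false.
  1 (successors {3, 5}): φ is false.
  2 (successors {5}): φ is false.
  3 (successors {2, 3}): φ is true.
  4 (successors {1, 4, 5}): φ is false.
  5 (successors {2, 4}): φ is false.
For instance, at 1:
  At 1: \Box \neg \neg \neg p requires \neg \neg \neg p at every successor {3, 5}.
    \neg \neg \neg p fails at 5, so \Box \neg \neg \neg p is false at 1.
Satisfying worlds: {3}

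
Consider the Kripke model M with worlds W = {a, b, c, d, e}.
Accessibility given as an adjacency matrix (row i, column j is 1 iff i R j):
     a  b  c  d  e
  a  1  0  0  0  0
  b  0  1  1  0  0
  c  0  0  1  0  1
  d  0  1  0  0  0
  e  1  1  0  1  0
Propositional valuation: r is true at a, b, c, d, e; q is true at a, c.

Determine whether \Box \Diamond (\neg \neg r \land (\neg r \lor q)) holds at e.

No

At e: \Box \Diamond (\neg \neg r \land (\neg r \lor q)) requires \Diamond (\neg \neg r \land (\neg r \lor q)) at every successor {a, b, d}.
  \Diamond (\neg \neg r \land (\neg r \lor q)) fails at d, so \Box \Diamond (\neg \neg r \land (\neg r \lor q)) is false at e.
    At d: \Diamond (\neg \neg r \land (\neg r \lor q)) requires \neg \neg r \land (\neg r \lor q) at some successor in {b}.
      At b: \neg \neg r \land (\neg r \lor q) is false.
    So \Diamond (\neg \neg r \land (\neg r \lor q)) is false at d.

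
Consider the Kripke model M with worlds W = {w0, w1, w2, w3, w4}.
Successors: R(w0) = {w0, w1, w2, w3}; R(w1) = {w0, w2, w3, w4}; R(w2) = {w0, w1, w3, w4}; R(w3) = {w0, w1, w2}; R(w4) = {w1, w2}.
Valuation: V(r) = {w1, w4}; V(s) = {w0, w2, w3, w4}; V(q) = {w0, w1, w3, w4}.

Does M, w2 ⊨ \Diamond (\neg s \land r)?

Yes

At w2: \Diamond (\neg s \land r) requires \neg s \land r at some successor in {w0, w1, w3, w4}.
  \neg s \land r holds at w1, so \Diamond (\neg s \land r) is true at w2.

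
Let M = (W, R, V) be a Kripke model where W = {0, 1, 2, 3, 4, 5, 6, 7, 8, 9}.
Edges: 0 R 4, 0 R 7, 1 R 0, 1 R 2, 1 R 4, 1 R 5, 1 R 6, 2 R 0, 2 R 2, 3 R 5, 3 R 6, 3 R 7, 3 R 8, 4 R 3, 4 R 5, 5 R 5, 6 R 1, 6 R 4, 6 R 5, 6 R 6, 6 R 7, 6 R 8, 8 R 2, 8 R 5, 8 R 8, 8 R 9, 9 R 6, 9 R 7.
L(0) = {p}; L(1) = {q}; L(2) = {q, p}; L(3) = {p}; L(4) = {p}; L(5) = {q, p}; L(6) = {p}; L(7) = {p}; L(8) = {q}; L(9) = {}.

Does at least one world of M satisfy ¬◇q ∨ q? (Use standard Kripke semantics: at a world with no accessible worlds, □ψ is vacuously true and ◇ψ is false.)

Let φ = ¬◇q ∨ q. Evaluate φ at each world:
  0 (successors {4, 7}): φ is true.
  1 (successors {0, 2, 4, 5, 6}): φ is true.
  2 (successors {0, 2}): φ is true.
  3 (successors {5, 6, 7, 8}): φ is false.
  4 (successors {3, 5}): φ is false.
  5 (successors {5}): φ is true.
  6 (successors {1, 4, 5, 6, 7, 8}): φ is false.
  7 (successors ∅): φ is true.
  8 (successors {2, 5, 8, 9}): φ is true.
  9 (successors {6, 7}): φ is true.
Detail at 0 (witness):
  At 0: ¬◇q is true, q is false, so ¬◇q ∨ q is true.
    At 0: ◇q is false, so ¬◇q is true.
      At 0: ◇q requires q at some successor in {4, 7}.
        At 4: q is false.
        At 7: q is false.
      So ◇q is false at 0.

Yes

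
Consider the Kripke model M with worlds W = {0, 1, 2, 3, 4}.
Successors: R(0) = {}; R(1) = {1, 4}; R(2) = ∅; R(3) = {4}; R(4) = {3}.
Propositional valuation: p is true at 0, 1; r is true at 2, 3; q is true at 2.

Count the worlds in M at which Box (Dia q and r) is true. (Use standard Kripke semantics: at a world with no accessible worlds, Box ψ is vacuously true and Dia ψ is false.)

2

Recall that Box ψ holds at a world iff ψ holds at every accessible world, and Dia ψ holds iff ψ holds at some accessible world.
Let φ = Box (Dia q and r). Evaluate φ at each world:
  0 (successors ∅): φ is true.
  1 (successors {1, 4}): φ is false.
  2 (successors ∅): φ is true.
  3 (successors {4}): φ is false.
  4 (successors {3}): φ is false.
For instance, at 3:
  At 3: Box (Dia q and r) requires Dia q and r at every successor {4}.
    Dia q and r fails at 4, so Box (Dia q and r) is false at 3.
      At 4: Dia q is false, r is false, so Dia q and r is false.
Satisfying worlds: {0, 2}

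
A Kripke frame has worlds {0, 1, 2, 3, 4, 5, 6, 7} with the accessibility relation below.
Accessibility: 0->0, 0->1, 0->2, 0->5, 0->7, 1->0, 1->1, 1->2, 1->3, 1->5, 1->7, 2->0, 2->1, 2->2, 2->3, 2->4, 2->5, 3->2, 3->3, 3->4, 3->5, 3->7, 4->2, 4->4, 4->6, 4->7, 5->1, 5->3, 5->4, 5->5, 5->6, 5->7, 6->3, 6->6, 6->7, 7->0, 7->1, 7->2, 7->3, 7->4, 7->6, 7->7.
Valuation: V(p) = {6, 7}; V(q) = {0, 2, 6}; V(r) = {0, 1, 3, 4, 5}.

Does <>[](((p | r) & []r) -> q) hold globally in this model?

Let φ = <>[](((p | r) & []r) -> q). Evaluate φ at each world:
  0 (successors {0, 1, 2, 5, 7}): φ is true.
  1 (successors {0, 1, 2, 3, 5, 7}): φ is true.
  2 (successors {0, 1, 2, 3, 4, 5}): φ is true.
  3 (successors {2, 3, 4, 5, 7}): φ is true.
  4 (successors {2, 4, 6, 7}): φ is true.
  5 (successors {1, 3, 4, 5, 6, 7}): φ is true.
  6 (successors {3, 6, 7}): φ is true.
  7 (successors {0, 1, 2, 3, 4, 6, 7}): φ is true.
For instance, at 3:
  At 3: <>[](((p | r) & []r) -> q) requires [](((p | r) & []r) -> q) at some successor in {2, 3, 4, 5, 7}.
    [](((p | r) & []r) -> q) holds at 2, so <>[](((p | r) & []r) -> q) is true at 3.
      At 2: [](((p | r) & []r) -> q) requires ((p | r) & []r) -> q at every successor {0, 1, 2, 3, 4, 5}.
        At 0: ((p | r) & []r) -> q is true.
        At 1: ((p | r) & []r) -> q is true.
        At 2: ((p | r) & []r) -> q is true.
        At 3: ((p | r) & []r) -> q is true.
        At 4: ((p | r) & []r) -> q is true.
        At 5: ((p | r) & []r) -> q is true.
      So [](((p | r) & []r) -> q) is true at 2.

Yes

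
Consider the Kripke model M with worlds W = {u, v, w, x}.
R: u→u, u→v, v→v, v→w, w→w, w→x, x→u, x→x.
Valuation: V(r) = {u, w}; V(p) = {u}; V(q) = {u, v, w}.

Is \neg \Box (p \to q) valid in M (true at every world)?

Recall that \Box ψ holds at a world iff ψ holds at every accessible world, and \Diamond ψ holds iff ψ holds at some accessible world.
Let φ = \neg \Box (p \to q). Evaluate φ at each world:
  u (successors {u, v}): φ is false.
  v (successors {v, w}): φ is false.
  w (successors {w, x}): φ is false.
  x (successors {u, x}): φ is false.
Detail at u (counterexample):
  At u: \Box (p \to q) is true, so \neg \Box (p \to q) is false.
    At u: \Box (p \to q) requires p \to q at every successor {u, v}.
      At u: p \to q is true.
      At v: p \to q is true.
    So \Box (p \to q) is true at u.

No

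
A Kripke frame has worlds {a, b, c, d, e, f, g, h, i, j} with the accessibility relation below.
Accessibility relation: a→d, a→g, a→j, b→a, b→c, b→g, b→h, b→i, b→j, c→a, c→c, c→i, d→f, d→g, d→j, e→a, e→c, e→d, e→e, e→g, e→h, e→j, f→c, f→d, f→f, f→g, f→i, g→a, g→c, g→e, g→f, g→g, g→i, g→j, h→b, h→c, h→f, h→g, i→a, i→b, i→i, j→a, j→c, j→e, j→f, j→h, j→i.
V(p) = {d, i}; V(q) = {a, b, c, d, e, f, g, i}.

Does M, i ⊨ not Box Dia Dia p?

No

At i: Box Dia Dia p is true, so not Box Dia Dia p is false.
  At i: Box Dia Dia p requires Dia Dia p at every successor {a, b, i}.
      At a: Dia Dia p requires Dia p at some successor in {d, g, j}.
        Dia p holds at g, so Dia Dia p is true at a.
      At b: Dia Dia p requires Dia p at some successor in {a, c, g, h, i, j}.
        Dia p holds at a, so Dia Dia p is true at b.
      At i: Dia Dia p requires Dia p at some successor in {a, b, i}.
        Dia p holds at a, so Dia Dia p is true at i.
  So Box Dia Dia p is true at i.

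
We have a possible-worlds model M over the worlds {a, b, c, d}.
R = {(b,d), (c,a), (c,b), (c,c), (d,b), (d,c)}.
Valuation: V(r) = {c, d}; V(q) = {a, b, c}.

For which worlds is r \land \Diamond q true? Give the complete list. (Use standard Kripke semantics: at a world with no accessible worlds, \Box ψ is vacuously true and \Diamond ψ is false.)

c, d

Let φ = r \land \Diamond q. Evaluate φ at each world:
  a (successors ∅): φ is false.
  b (successors {d}): φ is false.
  c (successors {a, b, c}): φ is true.
  d (successors {b, c}): φ is true.
For instance, at d:
  At d: r is true, \Diamond q is true, so r \land \Diamond q is true.
    At d: \Diamond q requires q at some successor in {b, c}.
      q holds at b, so \Diamond q is true at d.
Satisfying worlds: {c, d}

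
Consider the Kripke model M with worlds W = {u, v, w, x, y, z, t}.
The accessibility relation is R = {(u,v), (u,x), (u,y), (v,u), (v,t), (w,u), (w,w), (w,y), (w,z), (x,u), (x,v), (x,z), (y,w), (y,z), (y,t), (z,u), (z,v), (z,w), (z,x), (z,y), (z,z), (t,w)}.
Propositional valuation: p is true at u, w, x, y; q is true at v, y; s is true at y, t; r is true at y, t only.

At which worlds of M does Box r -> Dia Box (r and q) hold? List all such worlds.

u, v, w, x, y, z, t

Let φ = Box r -> Dia Box (r and q). Evaluate φ at each world:
  u (successors {v, x, y}): φ is true.
  v (successors {u, t}): φ is true.
  w (successors {u, w, y, z}): φ is true.
  x (successors {u, v, z}): φ is true.
  y (successors {w, z, t}): φ is true.
  z (successors {u, v, w, x, y, z}): φ is true.
  t (successors {w}): φ is true.
For instance, at v:
  At v: Box r is false, Dia Box (r and q) is false, so Box r -> Dia Box (r and q) is true.
    At v: Box r requires r at every successor {u, t}.
      r fails at u, so Box r is false at v.
    At v: Dia Box (r and q) requires Box (r and q) at some successor in {u, t}.
      At u: Box (r and q) is false.
      At t: Box (r and q) is false.
    So Dia Box (r and q) is false at v.
Satisfying worlds: {u, v, w, x, y, z, t}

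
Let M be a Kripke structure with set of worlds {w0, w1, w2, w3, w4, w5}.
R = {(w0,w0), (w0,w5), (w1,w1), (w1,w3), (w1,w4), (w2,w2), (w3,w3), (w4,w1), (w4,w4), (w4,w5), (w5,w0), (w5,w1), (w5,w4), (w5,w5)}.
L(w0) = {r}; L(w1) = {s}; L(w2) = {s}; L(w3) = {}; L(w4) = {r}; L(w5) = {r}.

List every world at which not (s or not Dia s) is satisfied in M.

w4, w5

Let φ = not (s or not Dia s). Evaluate φ at each world:
  w0 (successors {w0, w5}): φ is false.
  w1 (successors {w1, w3, w4}): φ is false.
  w2 (successors {w2}): φ is false.
  w3 (successors {w3}): φ is false.
  w4 (successors {w1, w4, w5}): φ is true.
  w5 (successors {w0, w1, w4, w5}): φ is true.
For instance, at w3:
  At w3: s or not Dia s is true, so not (s or not Dia s) is false.
    At w3: s is false, not Dia s is true, so s or not Dia s is true.
      At w3: Dia s is false, so not Dia s is true.
Satisfying worlds: {w4, w5}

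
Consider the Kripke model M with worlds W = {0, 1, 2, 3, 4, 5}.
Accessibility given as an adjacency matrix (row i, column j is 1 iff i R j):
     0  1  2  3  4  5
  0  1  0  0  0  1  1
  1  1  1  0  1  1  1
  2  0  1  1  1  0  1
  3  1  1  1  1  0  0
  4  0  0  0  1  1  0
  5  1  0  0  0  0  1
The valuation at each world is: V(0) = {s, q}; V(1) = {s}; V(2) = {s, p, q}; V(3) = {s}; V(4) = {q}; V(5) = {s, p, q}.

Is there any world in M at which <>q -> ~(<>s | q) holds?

No

Recall that <>ψ holds at a world iff ψ holds at some accessible world.
Let φ = <>q -> ~(<>s | q). Evaluate φ at each world:
  0 (successors {0, 4, 5}): φ is false.
  1 (successors {0, 1, 3, 4, 5}): φ is false.
  2 (successors {1, 2, 3, 5}): φ is false.
  3 (successors {0, 1, 2, 3}): φ is false.
  4 (successors {3, 4}): φ is false.
  5 (successors {0, 5}): φ is false.
For instance, at 5:
  At 5: <>q is true, ~(<>s | q) is false, so <>q -> ~(<>s | q) is false.
    At 5: <>q requires q at some successor in {0, 5}.
      q holds at 0, so <>q is true at 5.
    At 5: <>s | q is true, so ~(<>s | q) is false.
      At 5: <>s is true, q is true, so <>s | q is true.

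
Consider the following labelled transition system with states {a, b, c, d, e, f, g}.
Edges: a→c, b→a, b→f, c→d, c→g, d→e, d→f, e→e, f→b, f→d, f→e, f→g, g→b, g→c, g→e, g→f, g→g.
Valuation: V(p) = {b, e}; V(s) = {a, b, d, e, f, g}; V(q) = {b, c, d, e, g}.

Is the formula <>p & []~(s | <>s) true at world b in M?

No

Recall that []ψ holds at a world iff ψ holds at every accessible world, and <>ψ holds iff ψ holds at some accessible world.
At b: <>p is false, []~(s | <>s) is false, so <>p & []~(s | <>s) is false.
  At b: <>p requires p at some successor in {a, f}.
    At a: p is false.
    At f: p is false.
  So <>p is false at b.
  At b: []~(s | <>s) requires ~(s | <>s) at every successor {a, f}.
    ~(s | <>s) fails at a, so []~(s | <>s) is false at b.
      At a: s | <>s is true, so ~(s | <>s) is false.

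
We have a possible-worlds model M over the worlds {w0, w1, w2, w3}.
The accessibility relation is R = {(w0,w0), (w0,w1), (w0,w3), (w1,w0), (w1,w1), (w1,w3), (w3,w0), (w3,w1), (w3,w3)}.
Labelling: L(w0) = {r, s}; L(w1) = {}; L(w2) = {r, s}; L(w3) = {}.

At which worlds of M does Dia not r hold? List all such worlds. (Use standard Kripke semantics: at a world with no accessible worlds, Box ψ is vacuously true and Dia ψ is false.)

Recall that Dia ψ holds at a world iff ψ holds at some accessible world.
Let φ = Dia not r. Evaluate φ at each world:
  w0 (successors {w0, w1, w3}): φ is true.
  w1 (successors {w0, w1, w3}): φ is true.
  w2 (successors ∅): φ is false.
  w3 (successors {w0, w1, w3}): φ is true.
For instance, at w3:
  At w3: Dia not r requires not r at some successor in {w0, w1, w3}.
    not r holds at w1, so Dia not r is true at w3.
Satisfying worlds: {w0, w1, w3}

w0, w1, w3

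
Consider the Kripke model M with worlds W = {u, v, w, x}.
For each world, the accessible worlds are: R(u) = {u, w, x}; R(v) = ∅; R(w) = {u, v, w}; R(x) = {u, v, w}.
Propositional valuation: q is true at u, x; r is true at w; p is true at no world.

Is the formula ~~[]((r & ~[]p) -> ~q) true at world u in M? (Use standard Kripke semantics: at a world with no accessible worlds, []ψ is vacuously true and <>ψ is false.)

Yes

At u: ~[]((r & ~[]p) -> ~q) is false, so ~~[]((r & ~[]p) -> ~q) is true.
  At u: []((r & ~[]p) -> ~q) is true, so ~[]((r & ~[]p) -> ~q) is false.
    At u: []((r & ~[]p) -> ~q) requires (r & ~[]p) -> ~q at every successor {u, w, x}.
      At u: (r & ~[]p) -> ~q is true.
      At w: (r & ~[]p) -> ~q is true.
      At x: (r & ~[]p) -> ~q is true.
    So []((r & ~[]p) -> ~q) is true at u.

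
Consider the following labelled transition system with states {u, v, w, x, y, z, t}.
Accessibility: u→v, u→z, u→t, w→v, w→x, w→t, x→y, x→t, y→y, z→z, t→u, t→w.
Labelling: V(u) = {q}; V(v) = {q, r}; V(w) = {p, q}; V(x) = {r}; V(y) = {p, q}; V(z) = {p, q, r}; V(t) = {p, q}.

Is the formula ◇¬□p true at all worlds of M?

No

Let φ = ◇¬□p. Evaluate φ at each world:
  u (successors {v, z, t}): φ is true.
  v (successors ∅): φ is false.
  w (successors {v, x, t}): φ is true.
  x (successors {y, t}): φ is true.
  y (successors {y}): φ is false.
  z (successors {z}): φ is false.
  t (successors {u, w}): φ is true.
Detail at v (counterexample):
  At v: no accessible worlds, so ◇¬□p is false.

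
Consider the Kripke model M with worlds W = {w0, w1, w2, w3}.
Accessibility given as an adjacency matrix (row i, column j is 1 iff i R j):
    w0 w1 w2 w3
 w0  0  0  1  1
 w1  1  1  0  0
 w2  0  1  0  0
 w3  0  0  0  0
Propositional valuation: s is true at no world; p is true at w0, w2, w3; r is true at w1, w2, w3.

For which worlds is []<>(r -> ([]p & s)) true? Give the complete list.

w2, w3

Recall that []ψ holds at a world iff ψ holds at every accessible world, and <>ψ holds iff ψ holds at some accessible world.
Let φ = []<>(r -> ([]p & s)). Evaluate φ at each world:
  w0 (successors {w2, w3}): φ is false.
  w1 (successors {w0, w1}): φ is false.
  w2 (successors {w1}): φ is true.
  w3 (successors ∅): φ is true.
For instance, at w0:
  At w0: []<>(r -> ([]p & s)) requires <>(r -> ([]p & s)) at every successor {w2, w3}.
    <>(r -> ([]p & s)) fails at w2, so []<>(r -> ([]p & s)) is false at w0.
      At w2: <>(r -> ([]p & s)) requires r -> ([]p & s) at some successor in {w1}.
        At w1: r -> ([]p & s) is false.
      So <>(r -> ([]p & s)) is false at w2.
Satisfying worlds: {w2, w3}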